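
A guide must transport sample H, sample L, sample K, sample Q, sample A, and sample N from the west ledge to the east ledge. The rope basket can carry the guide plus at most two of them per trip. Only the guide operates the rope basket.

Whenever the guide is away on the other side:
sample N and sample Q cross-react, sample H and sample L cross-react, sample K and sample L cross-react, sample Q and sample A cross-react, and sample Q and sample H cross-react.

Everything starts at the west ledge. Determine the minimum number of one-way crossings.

Counting alone: the guide can take at most 2 across per trip to the east ledge, so moving all 6 needs at least 3 loaded trips out, with a return between consecutive ones — at least 5 crossings.
The safety rule pushes this higher. Following every safe sequence of crossings, the most of the 6 that can be at the east ledge as the rope basket arrives there on crossing 5 is 5 — never all 6.
So no plan with fewer than 7 crossings exists, and this one achieves 7:
1. Guide goes to the east ledge with sample L and sample Q.  [the west ledge: sample A, sample H, sample K, sample N | the east ledge: sample L, sample Q]
2. Guide goes back to the west ledge alone.  [the west ledge: sample A, sample H, sample K, sample N | the east ledge: sample L, sample Q]
3. Guide goes to the east ledge with sample H and sample K.  [the west ledge: sample A, sample N | the east ledge: sample H, sample K, sample L, sample Q]
4. Guide goes back to the west ledge with sample L and sample Q.  [the west ledge: sample A, sample L, sample N, sample Q | the east ledge: sample H, sample K]
5. Guide goes to the east ledge with sample A and sample N.  [the west ledge: sample L, sample Q | the east ledge: sample A, sample H, sample K, sample N]
6. Guide goes back to the west ledge alone.  [the west ledge: sample L, sample Q | the east ledge: sample A, sample H, sample K, sample N]
7. Guide goes to the east ledge with sample L and sample Q.  [the west ledge: — | the east ledge: sample A, sample H, sample K, sample L, sample N, sample Q]

7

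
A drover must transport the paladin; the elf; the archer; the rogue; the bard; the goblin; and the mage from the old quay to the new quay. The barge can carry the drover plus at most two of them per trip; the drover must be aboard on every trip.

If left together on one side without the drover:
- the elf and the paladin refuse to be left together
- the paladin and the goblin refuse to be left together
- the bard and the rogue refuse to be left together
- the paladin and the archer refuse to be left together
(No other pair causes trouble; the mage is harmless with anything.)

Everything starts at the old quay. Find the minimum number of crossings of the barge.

7

Counting alone: the drover can take at most 2 across per trip to the new quay, so moving all 7 needs at least 4 loaded trips out, with a return between consecutive ones — at least 7 crossings.
The plan below uses exactly 7 crossings, so it is optimal:
1. Drover goes to the new quay with the paladin and the rogue.  [the old quay: the archer, the bard, the elf, the goblin, the mage | the new quay: the paladin, the rogue]
2. Drover goes back to the old quay alone.  [the old quay: the archer, the bard, the elf, the goblin, the mage | the new quay: the paladin, the rogue]
3. Drover goes to the new quay with the archer and the elf.  [the old quay: the bard, the goblin, the mage | the new quay: the archer, the elf, the paladin, the rogue]
4. Drover goes back to the old quay with the paladin.  [the old quay: the bard, the goblin, the mage, the paladin | the new quay: the archer, the elf, the rogue]
5. Drover goes to the new quay with the goblin and the mage.  [the old quay: the bard, the paladin | the new quay: the archer, the elf, the goblin, the mage, the rogue]
6. Drover goes back to the old quay alone.  [the old quay: the bard, the paladin | the new quay: the archer, the elf, the goblin, the mage, the rogue]
7. Drover goes to the new quay with the bard and the paladin.  [the old quay: — | the new quay: the archer, the bard, the elf, the goblin, the mage, the paladin, the rogue]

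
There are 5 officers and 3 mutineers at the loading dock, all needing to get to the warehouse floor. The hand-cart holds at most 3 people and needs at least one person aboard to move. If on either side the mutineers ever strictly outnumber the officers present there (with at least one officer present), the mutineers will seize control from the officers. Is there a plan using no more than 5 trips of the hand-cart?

No

Counting alone: each trip to the warehouse floor takes at most 3 across and each return brings at least 1 back, so after t trips out (and t−1 returns) at most 3t − (t−1) of the 8 are across; that first reaches 8 at t = 4, so at least 7 crossings are needed.
Since 5 < 7, 5 crossings cannot be enough. (The shortest complete plan in fact takes 7:)
1. 2 mutineers → the warehouse floor.  (the loading dock: 5O 1M; the warehouse floor: 0O 2M)
2. 1 mutineer ← the loading dock.  (the loading dock: 5O 2M; the warehouse floor: 0O 1M)
3. 2 officers and 1 mutineer → the warehouse floor.  (the loading dock: 3O 1M; the warehouse floor: 2O 2M)
4. 1 mutineer ← the loading dock.  (the loading dock: 3O 2M; the warehouse floor: 2O 1M)
5. 1 officer and 2 mutineers → the warehouse floor.  (the loading dock: 2O 0M; the warehouse floor: 3O 3M)
6. 1 mutineer ← the loading dock.  (the loading dock: 2O 1M; the warehouse floor: 3O 2M)
7. 2 officers and 1 mutineer → the warehouse floor.  (the loading dock: 0O 0M; the warehouse floor: 5O 3M)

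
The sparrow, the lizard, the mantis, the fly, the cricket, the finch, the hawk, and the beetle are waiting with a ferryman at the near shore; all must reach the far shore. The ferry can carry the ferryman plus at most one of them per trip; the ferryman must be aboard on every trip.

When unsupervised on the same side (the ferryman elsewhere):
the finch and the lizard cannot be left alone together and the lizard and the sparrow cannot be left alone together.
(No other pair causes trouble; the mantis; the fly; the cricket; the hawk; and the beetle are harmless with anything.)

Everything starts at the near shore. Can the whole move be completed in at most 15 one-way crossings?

Counting alone: the ferryman can take at most 1 across per trip to the far shore, so moving all 8 needs at least 8 loaded trips out, with a return between consecutive ones — at least 15 crossings.
The safety rule pushes this higher. Following every safe sequence of crossings, the most of the 8 that can be at the far shore as the ferry arrives there on crossing 15 is 7 — never all 8.
So the move cannot be finished within 15 crossings. (The shortest complete plan takes 17:)
1. Ferryman goes to the far shore with the lizard.  [the near shore: the beetle, the cricket, the finch, the fly, the hawk, the mantis, the sparrow | the far shore: the lizard]
2. Ferryman goes back to the near shore alone.  [the near shore: the beetle, the cricket, the finch, the fly, the hawk, the mantis, the sparrow | the far shore: the lizard]
3. Ferryman goes to the far shore with the sparrow.  [the near shore: the beetle, the cricket, the finch, the fly, the hawk, the mantis | the far shore: the lizard, the sparrow]
4. Ferryman goes back to the near shore with the lizard.  [the near shore: the beetle, the cricket, the finch, the fly, the hawk, the lizard, the mantis | the far shore: the sparrow]
5. Ferryman goes to the far shore with the finch.  [the near shore: the beetle, the cricket, the fly, the hawk, the lizard, the mantis | the far shore: the finch, the sparrow]
6. Ferryman goes back to the near shore alone.  [the near shore: the beetle, the cricket, the fly, the hawk, the lizard, the mantis | the far shore: the finch, the sparrow]
7. Ferryman goes to the far shore with the mantis.  [the near shore: the beetle, the cricket, the fly, the hawk, the lizard | the far shore: the finch, the mantis, the sparrow]
8. Ferryman goes back to the near shore alone.  [the near shore: the beetle, the cricket, the fly, the hawk, the lizard | the far shore: the finch, the mantis, the sparrow]
9. Ferryman goes to the far shore with the fly.  [the near shore: the beetle, the cricket, the hawk, the lizard | the far shore: the finch, the fly, the mantis, the sparrow]
10. Ferryman goes back to the near shore alone.  [the near shore: the beetle, the cricket, the hawk, the lizard | the far shore: the finch, the fly, the mantis, the sparrow]
11. Ferryman goes to the far shore with the cricket.  [the near shore: the beetle, the hawk, the lizard | the far shore: the cricket, the finch, the fly, the mantis, the sparrow]
12. Ferryman goes back to the near shore alone.  [the near shore: the beetle, the hawk, the lizard | the far shore: the cricket, the finch, the fly, the mantis, the sparrow]
13. Ferryman goes to the far shore with the hawk.  [the near shore: the beetle, the lizard | the far shore: the cricket, the finch, the fly, the hawk, the mantis, the sparrow]
14. Ferryman goes back to the near shore alone.  [the near shore: the beetle, the lizard | the far shore: the cricket, the finch, the fly, the hawk, the mantis, the sparrow]
15. Ferryman goes to the far shore with the beetle.  [the near shore: the lizard | the far shore: the beetle, the cricket, the finch, the fly, the hawk, the mantis, the sparrow]
16. Ferryman goes back to the near shore alone.  [the near shore: the lizard | the far shore: the beetle, the cricket, the finch, the fly, the hawk, the mantis, the sparrow]
17. Ferryman goes to the far shore with the lizard.  [the near shore: — | the far shore: the beetle, the cricket, the finch, the fly, the hawk, the lizard, the mantis, the sparrow]

No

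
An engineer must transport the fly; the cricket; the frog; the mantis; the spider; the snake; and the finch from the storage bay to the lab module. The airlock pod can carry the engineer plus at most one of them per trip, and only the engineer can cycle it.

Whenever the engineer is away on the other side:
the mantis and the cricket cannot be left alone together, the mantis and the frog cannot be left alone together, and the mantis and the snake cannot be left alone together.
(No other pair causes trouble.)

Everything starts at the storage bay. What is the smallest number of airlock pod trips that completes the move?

impossible

Following every safe sequence of crossings from the start, the most of the 7 that can be at the lab module as the airlock pod arrives there on crossings 1, 3, 5, 7, 9 is 1, 2, 3, 4, 5 respectively; the best ever achieved is 5 of 7.
From crossing 11 on, no configuration arises that was not already reachable earlier: only 72 distinct safe configurations (who is on which side, and where the airlock pod is) can ever be reached, none of them has everyone across, and every continuation just revisits them. So no valid plan exists.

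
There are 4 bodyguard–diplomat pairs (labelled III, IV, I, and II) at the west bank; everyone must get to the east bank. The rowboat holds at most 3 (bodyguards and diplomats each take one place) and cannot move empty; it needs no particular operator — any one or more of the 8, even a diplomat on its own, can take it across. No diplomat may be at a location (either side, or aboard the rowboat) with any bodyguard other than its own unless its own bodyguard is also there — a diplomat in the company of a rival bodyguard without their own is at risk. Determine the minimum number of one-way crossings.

9

Counting alone: each trip to the east bank takes at most 3 across and each return brings at least 1 back, so after t trips out (and t−1 returns) at most 3t − (t−1) of the 8 are across; that first reaches 8 at t = 4, so at least 7 crossings are needed.
The safety rule pushes this higher. Following every safe sequence of crossings, the most of the 8 that can be at the east bank as the rowboat arrives there on crossing 7 is 7 — never all 8.
So no plan with fewer than 9 crossings exists, and this one achieves 9:
1. bodyguard III and diplomat III cross → the east bank.
2. bodyguard III crosses ← the west bank.
3. bodyguard III, bodyguard IV, and diplomat IV cross → the east bank.
4. bodyguard III and diplomat III cross ← the west bank.
5. bodyguard I, bodyguard II, and bodyguard III cross → the east bank.
6. diplomat IV crosses ← the west bank.
7. diplomat III and diplomat IV cross → the east bank.
8. diplomat III crosses ← the west bank.
9. diplomat I, diplomat II, and diplomat III cross → the east bank.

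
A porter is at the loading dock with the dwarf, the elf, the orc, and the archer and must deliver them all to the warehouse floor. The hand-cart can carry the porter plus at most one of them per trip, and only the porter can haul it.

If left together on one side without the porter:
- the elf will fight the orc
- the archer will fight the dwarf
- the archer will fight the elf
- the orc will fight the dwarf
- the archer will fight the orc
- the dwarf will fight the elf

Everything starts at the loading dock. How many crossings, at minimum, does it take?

impossible

Whatever the first load, the items left behind include a forbidden pair without the porter. No opening move is safe, so no plan exists.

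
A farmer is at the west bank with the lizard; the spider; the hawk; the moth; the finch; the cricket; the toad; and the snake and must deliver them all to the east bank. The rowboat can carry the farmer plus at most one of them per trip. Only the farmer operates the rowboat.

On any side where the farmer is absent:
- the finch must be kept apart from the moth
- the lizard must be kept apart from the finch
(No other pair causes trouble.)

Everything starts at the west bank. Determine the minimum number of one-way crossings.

Counting alone: the farmer can take at most 1 across per trip to the east bank, so moving all 8 needs at least 8 loaded trips out, with a return between consecutive ones — at least 15 crossings.
The safety rule pushes this higher. Following every safe sequence of crossings, the most of the 8 that can be at the east bank as the rowboat arrives there on crossing 15 is 7 — never all 8.
So no plan with fewer than 17 crossings exists, and this one achieves 17:
1. Farmer goes to the east bank with the finch.  [the west bank: the cricket, the hawk, the lizard, the moth, the snake, the spider, the toad | the east bank: the finch]
2. Farmer goes back to the west bank alone.  [the west bank: the cricket, the hawk, the lizard, the moth, the snake, the spider, the toad | the east bank: the finch]
3. Farmer goes to the east bank with the lizard.  [the west bank: the cricket, the hawk, the moth, the snake, the spider, the toad | the east bank: the finch, the lizard]
4. Farmer goes back to the west bank with the finch.  [the west bank: the cricket, the finch, the hawk, the moth, the snake, the spider, the toad | the east bank: the lizard]
5. Farmer goes to the east bank with the moth.  [the west bank: the cricket, the finch, the hawk, the snake, the spider, the toad | the east bank: the lizard, the moth]
6. Farmer goes back to the west bank alone.  [the west bank: the cricket, the finch, the hawk, the snake, the spider, the toad | the east bank: the lizard, the moth]
7. Farmer goes to the east bank with the spider.  [the west bank: the cricket, the finch, the hawk, the snake, the toad | the east bank: the lizard, the moth, the spider]
8. Farmer goes back to the west bank alone.  [the west bank: the cricket, the finch, the hawk, the snake, the toad | the east bank: the lizard, the moth, the spider]
9. Farmer goes to the east bank with the hawk.  [the west bank: the cricket, the finch, the snake, the toad | the east bank: the hawk, the lizard, the moth, the spider]
10. Farmer goes back to the west bank alone.  [the west bank: the cricket, the finch, the snake, the toad | the east bank: the hawk, the lizard, the moth, the spider]
11. Farmer goes to the east bank with the cricket.  [the west bank: the finch, the snake, the toad | the east bank: the cricket, the hawk, the lizard, the moth, the spider]
12. Farmer goes back to the west bank alone.  [the west bank: the finch, the snake, the toad | the east bank: the cricket, the hawk, the lizard, the moth, the spider]
13. Farmer goes to the east bank with the toad.  [the west bank: the finch, the snake | the east bank: the cricket, the hawk, the lizard, the moth, the spider, the toad]
14. Farmer goes back to the west bank alone.  [the west bank: the finch, the snake | the east bank: the cricket, the hawk, the lizard, the moth, the spider, the toad]
15. Farmer goes to the east bank with the snake.  [the west bank: the finch | the east bank: the cricket, the hawk, the lizard, the moth, the snake, the spider, the toad]
16. Farmer goes back to the west bank alone.  [the west bank: the finch | the east bank: the cricket, the hawk, the lizard, the moth, the snake, the spider, the toad]
17. Farmer goes to the east bank with the finch.  [the west bank: — | the east bank: the cricket, the finch, the hawk, the lizard, the moth, the snake, the spider, the toad]

17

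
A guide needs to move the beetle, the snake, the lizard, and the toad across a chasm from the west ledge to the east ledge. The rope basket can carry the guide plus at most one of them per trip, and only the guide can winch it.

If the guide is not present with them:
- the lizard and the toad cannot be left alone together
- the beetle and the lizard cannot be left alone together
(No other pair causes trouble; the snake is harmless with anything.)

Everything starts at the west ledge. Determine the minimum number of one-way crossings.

9

Counting alone: the guide can take at most 1 across per trip to the east ledge, so moving all 4 needs at least 4 loaded trips out, with a return between consecutive ones — at least 7 crossings.
The safety rule pushes this higher. Following every safe sequence of crossings, the most of the 4 that can be at the east ledge as the rope basket arrives there on crossing 7 is 3 — never all 4.
So no plan with fewer than 9 crossings exists, and this one achieves 9:
1. Guide goes to the east ledge with the lizard.  [the west ledge: the beetle, the snake, the toad | the east ledge: the lizard]
2. Guide goes back to the west ledge alone.  [the west ledge: the beetle, the snake, the toad | the east ledge: the lizard]
3. Guide goes to the east ledge with the beetle.  [the west ledge: the snake, the toad | the east ledge: the beetle, the lizard]
4. Guide goes back to the west ledge with the lizard.  [the west ledge: the lizard, the snake, the toad | the east ledge: the beetle]
5. Guide goes to the east ledge with the toad.  [the west ledge: the lizard, the snake | the east ledge: the beetle, the toad]
6. Guide goes back to the west ledge alone.  [the west ledge: the lizard, the snake | the east ledge: the beetle, the toad]
7. Guide goes to the east ledge with the snake.  [the west ledge: the lizard | the east ledge: the beetle, the snake, the toad]
8. Guide goes back to the west ledge alone.  [the west ledge: the lizard | the east ledge: the beetle, the snake, the toad]
9. Guide goes to the east ledge with the lizard.  [the west ledge: — | the east ledge: the beetle, the lizard, the snake, the toad]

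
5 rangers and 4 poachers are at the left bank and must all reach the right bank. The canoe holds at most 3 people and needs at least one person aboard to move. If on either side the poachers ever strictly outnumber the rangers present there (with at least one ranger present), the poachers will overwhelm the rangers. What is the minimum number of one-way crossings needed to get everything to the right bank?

7

Counting alone: each trip to the right bank takes at most 3 across and each return brings at least 1 back, so after t trips out (and t−1 returns) at most 3t − (t−1) of the 9 are across; that first reaches 9 at t = 4, so at least 7 crossings are needed.
The plan below uses exactly 7 crossings, so it is optimal:
1. 3 poachers → the right bank.  (the left bank: 5R 1P; the right bank: 0R 3P)
2. 1 poacher ← the left bank.  (the left bank: 5R 2P; the right bank: 0R 2P)
3. 3 rangers → the right bank.  (the left bank: 2R 2P; the right bank: 3R 2P)
4. 1 ranger ← the left bank.  (the left bank: 3R 2P; the right bank: 2R 2P)
5. 2 rangers and 1 poacher → the right bank.  (the left bank: 1R 1P; the right bank: 4R 3P)
6. 1 ranger ← the left bank.  (the left bank: 2R 1P; the right bank: 3R 3P)
7. 2 rangers and 1 poacher → the right bank.  (the left bank: 0R 0P; the right bank: 5R 4P)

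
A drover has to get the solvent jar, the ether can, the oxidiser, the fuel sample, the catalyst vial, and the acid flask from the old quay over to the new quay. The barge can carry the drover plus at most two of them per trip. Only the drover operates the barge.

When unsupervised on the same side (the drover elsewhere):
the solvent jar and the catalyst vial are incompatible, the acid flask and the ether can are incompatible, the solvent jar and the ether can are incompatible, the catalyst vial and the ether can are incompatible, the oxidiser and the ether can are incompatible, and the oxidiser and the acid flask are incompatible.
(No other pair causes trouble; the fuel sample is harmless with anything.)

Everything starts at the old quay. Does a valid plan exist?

Whatever the first load, the items left behind include a forbidden pair without the drover. No opening move is safe, so no plan exists.

No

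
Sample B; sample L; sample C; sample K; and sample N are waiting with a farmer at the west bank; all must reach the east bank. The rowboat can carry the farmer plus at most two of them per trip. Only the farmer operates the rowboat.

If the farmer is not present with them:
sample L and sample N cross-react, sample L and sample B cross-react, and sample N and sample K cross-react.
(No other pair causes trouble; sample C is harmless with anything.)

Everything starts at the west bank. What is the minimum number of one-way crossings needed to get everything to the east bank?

5

Counting alone: the farmer can take at most 2 across per trip to the east bank, so moving all 5 needs at least 3 loaded trips out, with a return between consecutive ones — at least 5 crossings.
The plan below uses exactly 5 crossings, so it is optimal:
1. Farmer goes to the east bank with sample B and sample N.  [the west bank: sample C, sample K, sample L | the east bank: sample B, sample N]
2. Farmer goes back to the west bank alone.  [the west bank: sample C, sample K, sample L | the east bank: sample B, sample N]
3. Farmer goes to the east bank with sample C.  [the west bank: sample K, sample L | the east bank: sample B, sample C, sample N]
4. Farmer goes back to the west bank alone.  [the west bank: sample K, sample L | the east bank: sample B, sample C, sample N]
5. Farmer goes to the east bank with sample K and sample L.  [the west bank: — | the east bank: sample B, sample C, sample K, sample L, sample N]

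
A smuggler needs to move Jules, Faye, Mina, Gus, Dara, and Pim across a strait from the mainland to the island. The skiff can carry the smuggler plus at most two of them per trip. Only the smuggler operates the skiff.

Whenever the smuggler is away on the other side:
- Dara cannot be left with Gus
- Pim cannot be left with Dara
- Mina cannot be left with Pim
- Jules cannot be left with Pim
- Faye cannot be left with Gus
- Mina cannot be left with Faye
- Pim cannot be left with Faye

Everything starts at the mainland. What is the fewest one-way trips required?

Whatever the first load, the items left behind include a forbidden pair without the smuggler. No opening move is safe, so no plan exists.

impossible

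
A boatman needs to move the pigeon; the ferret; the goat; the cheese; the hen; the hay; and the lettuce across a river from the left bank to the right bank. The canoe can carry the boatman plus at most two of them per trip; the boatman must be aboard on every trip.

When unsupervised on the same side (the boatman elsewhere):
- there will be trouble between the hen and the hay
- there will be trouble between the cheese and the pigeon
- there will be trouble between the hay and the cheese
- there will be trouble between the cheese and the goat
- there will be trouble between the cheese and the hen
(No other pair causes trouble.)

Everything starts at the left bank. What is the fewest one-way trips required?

11

Counting alone: the boatman can take at most 2 across per trip to the right bank, so moving all 7 needs at least 4 loaded trips out, with a return between consecutive ones — at least 7 crossings.
The safety rule pushes this higher. Following every safe sequence of crossings, the most of the 7 that can be at the right bank as the canoe arrives there on crossings 7, 9 is 5, 6 respectively — never all 7.
So no plan with fewer than 11 crossings exists, and this one achieves 11:
1. Boatman goes to the right bank with the cheese and the hen.  [the left bank: the ferret, the goat, the hay, the lettuce, the pigeon | the right bank: the cheese, the hen]
2. Boatman goes back to the left bank with the cheese.  [the left bank: the cheese, the ferret, the goat, the hay, the lettuce, the pigeon | the right bank: the hen]
3. Boatman goes to the right bank with the cheese and the pigeon.  [the left bank: the ferret, the goat, the hay, the lettuce | the right bank: the cheese, the hen, the pigeon]
4. Boatman goes back to the left bank with the cheese.  [the left bank: the cheese, the ferret, the goat, the hay, the lettuce | the right bank: the hen, the pigeon]
5. Boatman goes to the right bank with the cheese and the ferret.  [the left bank: the goat, the hay, the lettuce | the right bank: the cheese, the ferret, the hen, the pigeon]
6. Boatman goes back to the left bank with the cheese.  [the left bank: the cheese, the goat, the hay, the lettuce | the right bank: the ferret, the hen, the pigeon]
7. Boatman goes to the right bank with the cheese and the goat.  [the left bank: the hay, the lettuce | the right bank: the cheese, the ferret, the goat, the hen, the pigeon]
8. Boatman goes back to the left bank with the cheese.  [the left bank: the cheese, the hay, the lettuce | the right bank: the ferret, the goat, the hen, the pigeon]
9. Boatman goes to the right bank with the cheese and the lettuce.  [the left bank: the hay | the right bank: the cheese, the ferret, the goat, the hen, the lettuce, the pigeon]
10. Boatman goes back to the left bank with the cheese.  [the left bank: the cheese, the hay | the right bank: the ferret, the goat, the hen, the lettuce, the pigeon]
11. Boatman goes to the right bank with the cheese and the hay.  [the left bank: — | the right bank: the cheese, the ferret, the goat, the hay, the hen, the lettuce, the pigeon]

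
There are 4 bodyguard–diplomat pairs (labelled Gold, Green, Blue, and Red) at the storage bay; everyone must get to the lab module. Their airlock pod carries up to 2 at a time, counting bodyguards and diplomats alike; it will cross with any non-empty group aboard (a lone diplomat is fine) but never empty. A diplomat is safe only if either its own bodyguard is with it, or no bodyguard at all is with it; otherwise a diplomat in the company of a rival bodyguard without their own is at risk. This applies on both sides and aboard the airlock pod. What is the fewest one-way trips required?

Following every safe sequence of crossings from the start, the most of the 8 that can be at the lab module as the airlock pod arrives there on crossings 1, 3, 5 is 2, 3, 4 respectively; the best ever achieved is 4 of 8.
From crossing 7 on, no configuration arises that was not already reachable earlier: only 44 distinct safe configurations (who is on which side, and where the airlock pod is) can ever be reached, none of them has everyone across, and every continuation just revisits them. So no valid plan exists.

impossible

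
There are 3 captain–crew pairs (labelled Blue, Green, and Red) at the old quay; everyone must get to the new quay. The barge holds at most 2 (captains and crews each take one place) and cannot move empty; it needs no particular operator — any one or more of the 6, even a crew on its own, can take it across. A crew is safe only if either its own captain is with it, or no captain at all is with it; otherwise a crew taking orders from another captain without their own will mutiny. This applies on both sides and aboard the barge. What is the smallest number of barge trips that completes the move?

Counting alone: each trip to the new quay takes at most 2 across and each return brings at least 1 back, so after t trips out (and t−1 returns) at most 2t − (t−1) of the 6 are across; that first reaches 6 at t = 5, so at least 9 crossings are needed.
The safety rule pushes this higher. Following every safe sequence of crossings, the most of the 6 that can be at the new quay as the barge arrives there on crossing 9 is 5 — never all 6.
So no plan with fewer than 11 crossings exists, and this one achieves 11:
1. captain Blue and crew Blue cross → the new quay.
2. captain Blue crosses ← the old quay.
3. crew Green and crew Red cross → the new quay.
4. crew Blue crosses ← the old quay.
5. captain Green and captain Red cross → the new quay.
6. captain Green and crew Green cross ← the old quay.
7. captain Blue and captain Green cross → the new quay.
8. crew Red crosses ← the old quay.
9. crew Blue and crew Green cross → the new quay.
10. captain Red crosses ← the old quay.
11. captain Red and crew Red cross → the new quay.

11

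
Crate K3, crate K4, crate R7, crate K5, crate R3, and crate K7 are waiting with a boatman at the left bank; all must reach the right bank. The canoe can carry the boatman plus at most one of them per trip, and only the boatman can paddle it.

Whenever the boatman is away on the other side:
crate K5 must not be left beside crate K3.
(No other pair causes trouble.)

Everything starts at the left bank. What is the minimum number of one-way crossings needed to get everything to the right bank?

11

Counting alone: the boatman can take at most 1 across per trip to the right bank, so moving all 6 needs at least 6 loaded trips out, with a return between consecutive ones — at least 11 crossings.
The plan below uses exactly 11 crossings, so it is optimal:
1. Boatman goes to the right bank with crate K3.  [the left bank: crate K4, crate K5, crate K7, crate R3, crate R7 | the right bank: crate K3]
2. Boatman goes back to the left bank alone.  [the left bank: crate K4, crate K5, crate K7, crate R3, crate R7 | the right bank: crate K3]
3. Boatman goes to the right bank with crate K4.  [the left bank: crate K5, crate K7, crate R3, crate R7 | the right bank: crate K3, crate K4]
4. Boatman goes back to the left bank alone.  [the left bank: crate K5, crate K7, crate R3, crate R7 | the right bank: crate K3, crate K4]
5. Boatman goes to the right bank with crate R7.  [the left bank: crate K5, crate K7, crate R3 | the right bank: crate K3, crate K4, crate R7]
6. Boatman goes back to the left bank alone.  [the left bank: crate K5, crate K7, crate R3 | the right bank: crate K3, crate K4, crate R7]
7. Boatman goes to the right bank with crate R3.  [the left bank: crate K5, crate K7 | the right bank: crate K3, crate K4, crate R3, crate R7]
8. Boatman goes back to the left bank alone.  [the left bank: crate K5, crate K7 | the right bank: crate K3, crate K4, crate R3, crate R7]
9. Boatman goes to the right bank with crate K7.  [the left bank: crate K5 | the right bank: crate K3, crate K4, crate K7, crate R3, crate R7]
10. Boatman goes back to the left bank alone.  [the left bank: crate K5 | the right bank: crate K3, crate K4, crate K7, crate R3, crate R7]
11. Boatman goes to the right bank with crate K5.  [the left bank: — | the right bank: crate K3, crate K4, crate K5, crate K7, crate R3, crate R7]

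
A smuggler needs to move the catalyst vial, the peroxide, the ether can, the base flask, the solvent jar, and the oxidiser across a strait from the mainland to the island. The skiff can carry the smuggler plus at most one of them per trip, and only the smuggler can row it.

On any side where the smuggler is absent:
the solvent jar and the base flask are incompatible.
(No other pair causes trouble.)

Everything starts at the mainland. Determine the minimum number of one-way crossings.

Counting alone: the smuggler can take at most 1 across per trip to the island, so moving all 6 needs at least 6 loaded trips out, with a return between consecutive ones — at least 11 crossings.
The plan below uses exactly 11 crossings, so it is optimal:
1. Smuggler goes to the island with the base flask.  [the mainland: the catalyst vial, the ether can, the oxidiser, the peroxide, the solvent jar | the island: the base flask]
2. Smuggler goes back to the mainland alone.  [the mainland: the catalyst vial, the ether can, the oxidiser, the peroxide, the solvent jar | the island: the base flask]
3. Smuggler goes to the island with the catalyst vial.  [the mainland: the ether can, the oxidiser, the peroxide, the solvent jar | the island: the base flask, the catalyst vial]
4. Smuggler goes back to the mainland alone.  [the mainland: the ether can, the oxidiser, the peroxide, the solvent jar | the island: the base flask, the catalyst vial]
5. Smuggler goes to the island with the peroxide.  [the mainland: the ether can, the oxidiser, the solvent jar | the island: the base flask, the catalyst vial, the peroxide]
6. Smuggler goes back to the mainland alone.  [the mainland: the ether can, the oxidiser, the solvent jar | the island: the base flask, the catalyst vial, the peroxide]
7. Smuggler goes to the island with the ether can.  [the mainland: the oxidiser, the solvent jar | the island: the base flask, the catalyst vial, the ether can, the peroxide]
8. Smuggler goes back to the mainland alone.  [the mainland: the oxidiser, the solvent jar | the island: the base flask, the catalyst vial, the ether can, the peroxide]
9. Smuggler goes to the island with the oxidiser.  [the mainland: the solvent jar | the island: the base flask, the catalyst vial, the ether can, the oxidiser, the peroxide]
10. Smuggler goes back to the mainland alone.  [the mainland: the solvent jar | the island: the base flask, the catalyst vial, the ether can, the oxidiser, the peroxide]
11. Smuggler goes to the island with the solvent jar.  [the mainland: — | the island: the base flask, the catalyst vial, the ether can, the oxidiser, the peroxide, the solvent jar]

11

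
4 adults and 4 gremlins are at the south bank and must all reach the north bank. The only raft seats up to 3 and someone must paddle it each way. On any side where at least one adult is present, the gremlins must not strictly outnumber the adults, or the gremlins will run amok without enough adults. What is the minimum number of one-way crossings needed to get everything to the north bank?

9

Counting alone: each trip to the north bank takes at most 3 across and each return brings at least 1 back, so after t trips out (and t−1 returns) at most 3t − (t−1) of the 8 are across; that first reaches 8 at t = 4, so at least 7 crossings are needed.
The safety rule pushes this higher. Following every safe sequence of crossings, the most of the 8 that can be at the north bank as the raft arrives there on crossing 7 is 7 — never all 8.
So no plan with fewer than 9 crossings exists, and this one achieves 9:
1. 2 gremlins → the north bank.  (the south bank: 4A 2G; the north bank: 0A 2G)
2. 1 gremlin ← the south bank.  (the south bank: 4A 3G; the north bank: 0A 1G)
3. 3 gremlins → the north bank.  (the south bank: 4A 0G; the north bank: 0A 4G)
4. 1 gremlin ← the south bank.  (the south bank: 4A 1G; the north bank: 0A 3G)
5. 3 adults → the north bank.  (the south bank: 1A 1G; the north bank: 3A 3G)
6. 1 adult and 1 gremlin ← the south bank.  (the south bank: 2A 2G; the north bank: 2A 2G)
7. 2 adults → the north bank.  (the south bank: 0A 2G; the north bank: 4A 2G)
8. 1 gremlin ← the south bank.  (the south bank: 0A 3G; the north bank: 4A 1G)
9. 3 gremlins → the north bank.  (the south bank: 0A 0G; the north bank: 4A 4G)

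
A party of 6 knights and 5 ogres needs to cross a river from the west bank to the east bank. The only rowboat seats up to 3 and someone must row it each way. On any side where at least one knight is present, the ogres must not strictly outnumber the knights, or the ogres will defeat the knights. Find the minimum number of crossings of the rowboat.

9

Counting alone: each trip to the east bank takes at most 3 across and each return brings at least 1 back, so after t trips out (and t−1 returns) at most 3t − (t−1) of the 11 are across; that first reaches 11 at t = 5, so at least 9 crossings are needed.
The plan below uses exactly 9 crossings, so it is optimal:
1. 3 ogres → the east bank.  (the west bank: 6K 2O; the east bank: 0K 3O)
2. 1 ogre ← the west bank.  (the west bank: 6K 3O; the east bank: 0K 2O)
3. 3 knights → the east bank.  (the west bank: 3K 3O; the east bank: 3K 2O)
4. 1 knight ← the west bank.  (the west bank: 4K 3O; the east bank: 2K 2O)
5. 2 knights and 1 ogre → the east bank.  (the west bank: 2K 2O; the east bank: 4K 3O)
6. 1 knight ← the west bank.  (the west bank: 3K 2O; the east bank: 3K 3O)
7. 2 knights and 1 ogre → the east bank.  (the west bank: 1K 1O; the east bank: 5K 4O)
8. 1 knight ← the west bank.  (the west bank: 2K 1O; the east bank: 4K 4O)
9. 2 knights and 1 ogre → the east bank.  (the west bank: 0K 0O; the east bank: 6K 5O)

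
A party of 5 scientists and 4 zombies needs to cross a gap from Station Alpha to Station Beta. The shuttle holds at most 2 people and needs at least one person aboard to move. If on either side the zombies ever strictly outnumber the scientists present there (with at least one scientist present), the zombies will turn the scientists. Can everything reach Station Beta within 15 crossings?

Yes — this plan uses 15 crossings (≤ 15):
1. 2 zombies → Station Beta.  (Station Alpha: 5S 2Z; Station Beta: 0S 2Z)
2. 1 zombie ← Station Alpha.  (Station Alpha: 5S 3Z; Station Beta: 0S 1Z)
3. 2 zombies → Station Beta.  (Station Alpha: 5S 1Z; Station Beta: 0S 3Z)
4. 1 zombie ← Station Alpha.  (Station Alpha: 5S 2Z; Station Beta: 0S 2Z)
5. 2 scientists → Station Beta.  (Station Alpha: 3S 2Z; Station Beta: 2S 2Z)
6. 1 zombie ← Station Alpha.  (Station Alpha: 3S 3Z; Station Beta: 2S 1Z)
7. 1 scientist and 1 zombie → Station Beta.  (Station Alpha: 2S 2Z; Station Beta: 3S 2Z)
8. 1 scientist ← Station Alpha.  (Station Alpha: 3S 2Z; Station Beta: 2S 2Z)
9. 1 scientist and 1 zombie → Station Beta.  (Station Alpha: 2S 1Z; Station Beta: 3S 3Z)
10. 1 zombie ← Station Alpha.  (Station Alpha: 2S 2Z; Station Beta: 3S 2Z)
11. 1 scientist and 1 zombie → Station Beta.  (Station Alpha: 1S 1Z; Station Beta: 4S 3Z)
12. 1 scientist ← Station Alpha.  (Station Alpha: 2S 1Z; Station Beta: 3S 3Z)
13. 1 scientist and 1 zombie → Station Beta.  (Station Alpha: 1S 0Z; Station Beta: 4S 4Z)
14. 1 zombie ← Station Alpha.  (Station Alpha: 1S 1Z; Station Beta: 4S 3Z)
15. 1 scientist and 1 zombie → Station Beta.  (Station Alpha: 0S 0Z; Station Beta: 5S 4Z)

Yes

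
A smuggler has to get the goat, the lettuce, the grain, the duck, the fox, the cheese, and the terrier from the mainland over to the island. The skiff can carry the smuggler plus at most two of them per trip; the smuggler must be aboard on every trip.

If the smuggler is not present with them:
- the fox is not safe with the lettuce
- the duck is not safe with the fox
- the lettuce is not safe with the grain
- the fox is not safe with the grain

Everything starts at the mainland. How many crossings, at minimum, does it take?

11

Counting alone: the smuggler can take at most 2 across per trip to the island, so moving all 7 needs at least 4 loaded trips out, with a return between consecutive ones — at least 7 crossings.
The safety rule pushes this higher. Following every safe sequence of crossings, the most of the 7 that can be at the island as the skiff arrives there on crossings 7, 9 is 5, 6 respectively — never all 7.
So no plan with fewer than 11 crossings exists, and this one achieves 11:
1. Smuggler goes to the island with the fox and the lettuce.
2. Smuggler goes back to the mainland with the lettuce.
3. Smuggler goes to the island with the goat and the lettuce.
4. Smuggler goes back to the mainland with the lettuce.
5. Smuggler goes to the island with the duck and the lettuce.
6. Smuggler goes back to the mainland with the fox.
7. Smuggler goes to the island with the cheese and the grain.
8. Smuggler goes back to the mainland with the lettuce.
9. Smuggler goes to the island with the lettuce and the terrier.
10. Smuggler goes back to the mainland with the lettuce.
11. Smuggler goes to the island with the fox and the lettuce.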